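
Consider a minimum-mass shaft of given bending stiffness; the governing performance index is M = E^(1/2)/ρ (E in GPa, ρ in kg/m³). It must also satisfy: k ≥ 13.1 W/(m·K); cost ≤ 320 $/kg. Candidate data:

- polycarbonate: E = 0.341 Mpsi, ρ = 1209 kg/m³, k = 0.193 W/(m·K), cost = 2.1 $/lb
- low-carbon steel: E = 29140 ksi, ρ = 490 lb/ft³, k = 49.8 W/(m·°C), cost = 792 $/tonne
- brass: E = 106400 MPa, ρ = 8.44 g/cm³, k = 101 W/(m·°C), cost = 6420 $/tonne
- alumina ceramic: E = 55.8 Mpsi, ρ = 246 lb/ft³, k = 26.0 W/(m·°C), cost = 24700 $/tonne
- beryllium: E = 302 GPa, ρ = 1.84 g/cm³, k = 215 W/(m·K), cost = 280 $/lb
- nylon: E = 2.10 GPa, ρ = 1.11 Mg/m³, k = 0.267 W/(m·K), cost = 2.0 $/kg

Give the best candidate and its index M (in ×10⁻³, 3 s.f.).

Screen on constraints: k ≥ 13.1 W/(m·K); cost ≤ 320 $/kg. Survivors: low-carbon steel, brass, alumina ceramic.
Convert each candidate to consistent units, then evaluate M:
  low-carbon steel: E = 200.9 GPa, ρ = 7849 kg/m³
  brass: E = 106.4 GPa, ρ = 8440 kg/m³
  alumina ceramic: E = 384.7 GPa, ρ = 3941 kg/m³
  alumina ceramic: M = 4.98×10⁻³
  low-carbon steel: M = 1.81×10⁻³
  brass: M = 1.22×10⁻³
The maximum is for alumina ceramic.

alumina ceramic, M = 4.98×10⁻³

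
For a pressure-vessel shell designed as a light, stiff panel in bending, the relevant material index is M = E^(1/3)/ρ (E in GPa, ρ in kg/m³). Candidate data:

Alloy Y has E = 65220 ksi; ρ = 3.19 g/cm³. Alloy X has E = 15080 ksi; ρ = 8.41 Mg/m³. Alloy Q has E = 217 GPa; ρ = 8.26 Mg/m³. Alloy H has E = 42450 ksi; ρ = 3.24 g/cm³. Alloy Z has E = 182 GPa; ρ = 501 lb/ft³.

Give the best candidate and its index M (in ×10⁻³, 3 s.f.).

alloy Y, M = 2.40×10⁻³

Convert each candidate to consistent units, then evaluate M:
  alloy Y: E = 449.7 GPa, ρ = 3190 kg/m³
  alloy X: E = 104.0 GPa, ρ = 8410 kg/m³
  alloy Q: E = 217.0 GPa, ρ = 8260 kg/m³
  alloy H: E = 292.7 GPa, ρ = 3240 kg/m³
  alloy Z: E = 182.0 GPa, ρ = 8025 kg/m³
  alloy Y: M = 2.40×10⁻³
  alloy H: M = 2.05×10⁻³
  alloy Q: M = 0.728×10⁻³
  alloy Z: M = 0.706×10⁻³
  alloy X: M = 0.559×10⁻³
Alloy Y has the largest M.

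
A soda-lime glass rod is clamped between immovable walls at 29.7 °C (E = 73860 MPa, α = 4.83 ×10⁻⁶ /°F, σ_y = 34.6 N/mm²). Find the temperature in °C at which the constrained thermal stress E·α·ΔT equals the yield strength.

83.6 °C

E = 73860 MPa = 73.86 GPa.
α = 4.83×10⁻⁶/°F × 9/5 = 8.69×10⁻⁶/K.
σ_y = 34.6 N/mm² = 34.60 MPa.
E·α·ΔT = 34.60 MPa ⇒ ΔT = 34.60 / (73.86×10³ × 8.69×10⁻⁶) = 53.88 K.
T = 29.7 + 53.88 = 83.58 °C.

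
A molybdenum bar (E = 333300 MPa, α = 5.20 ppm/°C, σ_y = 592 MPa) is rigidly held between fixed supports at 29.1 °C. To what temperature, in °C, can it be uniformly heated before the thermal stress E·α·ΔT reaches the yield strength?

E = 333300 MPa = 333.3 GPa.
E·α·ΔT = 592.0 MPa ⇒ ΔT = 592.0 / (333.3×10³ × 5.20×10⁻⁶) = 341.6 K.
T = 29.1 + 341.6 = 370.7 °C.

371 °C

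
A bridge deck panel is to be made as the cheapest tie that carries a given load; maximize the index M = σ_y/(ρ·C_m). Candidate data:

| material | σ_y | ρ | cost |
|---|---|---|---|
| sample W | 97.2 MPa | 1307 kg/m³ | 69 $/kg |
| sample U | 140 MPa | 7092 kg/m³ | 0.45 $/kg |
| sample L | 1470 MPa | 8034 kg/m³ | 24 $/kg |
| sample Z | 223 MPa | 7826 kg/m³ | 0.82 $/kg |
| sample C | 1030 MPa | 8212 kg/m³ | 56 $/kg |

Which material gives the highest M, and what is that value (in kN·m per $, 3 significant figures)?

Evaluate M for each candidate:
  sample U: M = 43.9 kN·m per $
  sample Z: M = 34.7 kN·m per $
  sample L: M = 7.62 kN·m per $
  sample C: M = 2.24 kN·m per $
  sample W: M = 1.08 kN·m per $
The maximum is for sample U.

sample U, M = 43.9 kN·m per $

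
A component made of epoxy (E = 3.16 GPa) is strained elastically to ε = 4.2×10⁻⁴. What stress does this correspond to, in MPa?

1.33 MPa

σ = E·ε = 3160 MPa × 4.2×10⁻⁴ = 1.33 MPa.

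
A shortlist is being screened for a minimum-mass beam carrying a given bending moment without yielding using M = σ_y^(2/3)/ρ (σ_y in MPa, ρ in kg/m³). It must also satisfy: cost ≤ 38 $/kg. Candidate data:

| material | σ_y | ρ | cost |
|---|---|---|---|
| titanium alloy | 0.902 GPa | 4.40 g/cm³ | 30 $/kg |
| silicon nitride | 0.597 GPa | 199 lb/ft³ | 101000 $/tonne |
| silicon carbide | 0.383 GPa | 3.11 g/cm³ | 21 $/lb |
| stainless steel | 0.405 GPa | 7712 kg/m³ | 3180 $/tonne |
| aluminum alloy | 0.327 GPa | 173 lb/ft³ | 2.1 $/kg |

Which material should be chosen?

titanium alloy

Screen on constraints: cost ≤ 38 $/kg. Survivors: titanium alloy, stainless steel, aluminum alloy.
Convert each candidate to consistent units, then evaluate M:
  titanium alloy: σ_y = 902.0 MPa, ρ = 4400 kg/m³
  stainless steel: σ_y = 405.0 MPa, ρ = 7712 kg/m³
  aluminum alloy: σ_y = 327.0 MPa, ρ = 2771 kg/m³
  titanium alloy: M = 21.2×10⁻³
  aluminum alloy: M = 17.1×10⁻³
  stainless steel: M = 7.10×10⁻³
Titanium alloy has the largest M.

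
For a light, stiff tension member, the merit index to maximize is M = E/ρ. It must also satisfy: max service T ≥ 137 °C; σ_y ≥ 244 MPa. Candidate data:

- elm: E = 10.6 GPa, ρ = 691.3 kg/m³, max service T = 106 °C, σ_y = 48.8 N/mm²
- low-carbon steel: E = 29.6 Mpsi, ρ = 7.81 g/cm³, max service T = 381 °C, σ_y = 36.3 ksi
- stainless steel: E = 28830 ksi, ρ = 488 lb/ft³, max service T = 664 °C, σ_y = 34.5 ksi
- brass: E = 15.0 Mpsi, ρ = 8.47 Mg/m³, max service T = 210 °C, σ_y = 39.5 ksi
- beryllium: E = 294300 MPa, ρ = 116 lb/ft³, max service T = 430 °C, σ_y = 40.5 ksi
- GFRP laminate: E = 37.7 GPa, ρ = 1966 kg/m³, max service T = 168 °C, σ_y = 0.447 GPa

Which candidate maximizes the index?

Screen on constraints: max service T ≥ 137 °C; σ_y ≥ 244 MPa. Survivors: low-carbon steel, brass, beryllium, GFRP laminate.
Convert each candidate to consistent units, then evaluate M:
  low-carbon steel: E = 204.1 GPa, ρ = 7810 kg/m³
  brass: E = 103.4 GPa, ρ = 8470 kg/m³
  beryllium: E = 294.3 GPa, ρ = 1858 kg/m³
  GFRP laminate: E = 37.70 GPa, ρ = 1966 kg/m³
  beryllium: M = 158 MN·m/kg
  low-carbon steel: M = 26.1 MN·m/kg
  GFRP laminate: M = 19.2 MN·m/kg
  brass: M = 12.2 MN·m/kg
The maximum is for beryllium.

beryllium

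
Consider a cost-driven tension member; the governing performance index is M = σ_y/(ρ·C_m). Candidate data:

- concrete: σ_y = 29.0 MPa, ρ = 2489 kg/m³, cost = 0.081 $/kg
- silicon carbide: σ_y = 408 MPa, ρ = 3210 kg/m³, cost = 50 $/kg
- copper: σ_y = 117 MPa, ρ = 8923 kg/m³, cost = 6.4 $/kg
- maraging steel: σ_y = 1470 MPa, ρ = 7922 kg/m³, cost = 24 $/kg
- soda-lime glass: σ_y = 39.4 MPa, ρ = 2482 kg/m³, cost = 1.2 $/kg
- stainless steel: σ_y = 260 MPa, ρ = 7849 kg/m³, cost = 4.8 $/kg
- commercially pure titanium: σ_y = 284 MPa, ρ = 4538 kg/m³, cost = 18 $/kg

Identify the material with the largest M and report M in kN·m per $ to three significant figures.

Evaluate M for each candidate:
  concrete: M = 144 kN·m per $
  soda-lime glass: M = 13.2 kN·m per $
  maraging steel: M = 7.73 kN·m per $
  stainless steel: M = 6.90 kN·m per $
  commercially pure titanium: M = 3.48 kN·m per $
  silicon carbide: M = 2.54 kN·m per $
  copper: M = 2.05 kN·m per $
The maximum is for concrete.

concrete, M = 144 kN·m per $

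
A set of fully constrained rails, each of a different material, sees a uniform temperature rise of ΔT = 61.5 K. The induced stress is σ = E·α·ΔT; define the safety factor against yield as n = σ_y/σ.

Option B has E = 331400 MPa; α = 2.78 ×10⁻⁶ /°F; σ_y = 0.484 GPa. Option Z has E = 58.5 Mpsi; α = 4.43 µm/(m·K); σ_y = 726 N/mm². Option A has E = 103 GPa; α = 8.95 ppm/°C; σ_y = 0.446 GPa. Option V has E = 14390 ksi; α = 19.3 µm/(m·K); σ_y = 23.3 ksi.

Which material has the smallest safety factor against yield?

Converting E to GPa, α to ×10⁻⁶/K, σ_y to MPa, then σ and n for each:
  option B: E = 331.4, α = 5.00, σ_y = 484.0 → σ = 102 MPa, n = 4.75
  option Z: E = 403.3, α = 4.43, σ_y = 726.0 → σ = 110 MPa, n = 6.61
  option A: E = 103.0, α = 8.95, σ_y = 446.0 → σ = 56.7 MPa, n = 7.87
  option V: E = 99.22, α = 19.3, σ_y = 160.6 → σ = 118 MPa, n = 1.36
Option V has the lowest safety factor, n = 1.36.

option V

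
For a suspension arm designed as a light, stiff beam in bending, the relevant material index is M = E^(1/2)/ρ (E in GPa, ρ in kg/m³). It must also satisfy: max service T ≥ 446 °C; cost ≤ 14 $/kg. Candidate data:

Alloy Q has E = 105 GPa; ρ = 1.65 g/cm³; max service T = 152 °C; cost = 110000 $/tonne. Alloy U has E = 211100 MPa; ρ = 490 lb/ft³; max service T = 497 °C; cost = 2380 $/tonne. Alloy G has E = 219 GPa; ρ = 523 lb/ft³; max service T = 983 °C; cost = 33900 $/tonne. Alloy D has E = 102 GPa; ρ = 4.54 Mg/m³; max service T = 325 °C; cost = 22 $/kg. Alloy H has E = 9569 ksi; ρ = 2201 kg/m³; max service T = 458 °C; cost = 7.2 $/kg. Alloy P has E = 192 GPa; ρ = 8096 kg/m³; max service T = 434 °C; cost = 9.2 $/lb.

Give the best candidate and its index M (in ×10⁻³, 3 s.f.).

alloy H, M = 3.69×10⁻³

Screen on constraints: max service T ≥ 446 °C; cost ≤ 14 $/kg. Survivors: alloy U, alloy H.
After converting to SI:
  alloy U: E = 211.1 GPa, ρ = 7849 kg/m³
  alloy H: E = 65.98 GPa, ρ = 2201 kg/m³
  alloy H: M = 3.69×10⁻³
  alloy U: M = 1.85×10⁻³
The maximum is for alloy H.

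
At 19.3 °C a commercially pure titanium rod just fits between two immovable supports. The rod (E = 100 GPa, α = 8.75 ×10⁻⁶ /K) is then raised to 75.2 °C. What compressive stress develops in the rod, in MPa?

48.9 MPa

ΔT = 55.90 K. Constrained thermal stress σ = E·α·ΔT = 100.0×10³ MPa × 8.75×10⁻⁶ × 55.90 = 48.9 MPa (compressive).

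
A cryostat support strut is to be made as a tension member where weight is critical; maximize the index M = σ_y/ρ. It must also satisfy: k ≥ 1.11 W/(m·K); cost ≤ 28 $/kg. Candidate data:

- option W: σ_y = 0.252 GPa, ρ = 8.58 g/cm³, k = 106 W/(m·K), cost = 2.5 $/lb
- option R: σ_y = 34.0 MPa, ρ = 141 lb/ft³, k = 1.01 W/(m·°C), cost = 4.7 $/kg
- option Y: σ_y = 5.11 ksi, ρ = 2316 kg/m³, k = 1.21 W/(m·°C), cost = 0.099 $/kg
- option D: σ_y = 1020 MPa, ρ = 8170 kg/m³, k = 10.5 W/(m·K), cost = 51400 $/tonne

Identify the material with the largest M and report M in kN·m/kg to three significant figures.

Screen on constraints: k ≥ 1.11 W/(m·K); cost ≤ 28 $/kg. Survivors: option W, option Y.
Normalizing units and computing the index:
  option W: σ_y = 252.0 MPa, ρ = 8580 kg/m³
  option Y: σ_y = 35.23 MPa, ρ = 2316 kg/m³
  option W: M = 29.4 kN·m/kg
  option Y: M = 15.2 kN·m/kg
Highest index: option W.

option W, M = 29.4 kN·m/kg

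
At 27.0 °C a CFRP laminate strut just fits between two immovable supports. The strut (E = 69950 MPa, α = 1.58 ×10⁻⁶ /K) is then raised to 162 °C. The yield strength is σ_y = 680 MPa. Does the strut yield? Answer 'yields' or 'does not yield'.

does not yield

E = 69950 MPa = 69.95 GPa.
ΔT = 135.0 K. Constrained thermal stress σ = E·α·ΔT = 69.95×10³ MPa × 1.58×10⁻⁶ × 135.0 = 14.9 MPa (compressive).
Compare to σ_y = 680 MPa: σ < σ_y, so it does not yield.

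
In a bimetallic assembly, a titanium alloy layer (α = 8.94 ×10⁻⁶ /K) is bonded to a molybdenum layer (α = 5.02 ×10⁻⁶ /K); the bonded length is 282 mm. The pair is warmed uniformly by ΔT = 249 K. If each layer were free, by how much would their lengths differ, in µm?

275 µm

Δα = |8.94 − 5.02|×10⁻⁶/K = 3.92×10⁻⁶/K.
ΔL_mismatch = Δα·L·ΔT = 3.92×10⁻⁶ × 282.0 mm × 249.0 K = 275 µm.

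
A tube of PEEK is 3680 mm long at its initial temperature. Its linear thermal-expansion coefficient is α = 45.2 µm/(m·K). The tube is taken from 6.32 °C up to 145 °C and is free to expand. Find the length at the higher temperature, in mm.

ΔT = 145 − 6.32 = 138.7 K.
ΔL = α·L₀·ΔT = 45.2×10⁻⁶ × 3680 mm × 138.7 K = 23.1 mm.
L = L₀ + ΔL = 3680 + 23.1 = 3703.1 mm.

3703.1 mm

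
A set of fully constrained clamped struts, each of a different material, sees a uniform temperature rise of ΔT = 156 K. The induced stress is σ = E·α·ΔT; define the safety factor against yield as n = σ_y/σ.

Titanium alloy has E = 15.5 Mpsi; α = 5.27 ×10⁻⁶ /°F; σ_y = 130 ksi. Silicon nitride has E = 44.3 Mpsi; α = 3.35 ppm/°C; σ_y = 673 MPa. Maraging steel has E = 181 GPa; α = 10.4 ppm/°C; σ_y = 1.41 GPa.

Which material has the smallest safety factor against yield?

silicon nitride

Per material, after unit conversion:
  titanium alloy: E = 106.9, α = 9.49, σ_y = 896.3 → σ = 158 MPa, n = 5.67
  silicon nitride: E = 305.4, α = 3.35, σ_y = 673.0 → σ = 160 MPa, n = 4.22
  maraging steel: E = 181.0, α = 10.4, σ_y = 1410 → σ = 294 MPa, n = 4.80
The minimum is silicon nitride at n = 4.22.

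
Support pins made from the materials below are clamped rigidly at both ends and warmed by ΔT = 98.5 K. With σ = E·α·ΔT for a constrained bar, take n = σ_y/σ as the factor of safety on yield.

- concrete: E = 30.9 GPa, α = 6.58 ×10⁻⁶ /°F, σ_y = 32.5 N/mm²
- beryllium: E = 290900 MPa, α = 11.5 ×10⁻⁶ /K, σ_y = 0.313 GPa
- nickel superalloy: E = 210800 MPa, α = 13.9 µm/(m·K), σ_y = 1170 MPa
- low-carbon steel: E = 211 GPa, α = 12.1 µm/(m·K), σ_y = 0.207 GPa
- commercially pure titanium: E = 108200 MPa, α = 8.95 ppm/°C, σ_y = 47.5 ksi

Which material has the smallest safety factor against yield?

low-carbon steel

With everything in SI (GPa, ×10⁻⁶/K, MPa):
  concrete: E = 30.90, α = 11.8, σ_y = 32.50 → σ = 36.0 MPa, n = 0.902
  beryllium: E = 290.9, α = 11.5, σ_y = 313.0 → σ = 330 MPa, n = 0.950
  nickel superalloy: E = 210.8, α = 13.9, σ_y = 1170 → σ = 289 MPa, n = 4.05
  low-carbon steel: E = 211.0, α = 12.1, σ_y = 207.0 → σ = 251 MPa, n = 0.823
  commercially pure titanium: E = 108.2, α = 8.95, σ_y = 327.5 → σ = 95.4 MPa, n = 3.43
The minimum is low-carbon steel at n = 0.823.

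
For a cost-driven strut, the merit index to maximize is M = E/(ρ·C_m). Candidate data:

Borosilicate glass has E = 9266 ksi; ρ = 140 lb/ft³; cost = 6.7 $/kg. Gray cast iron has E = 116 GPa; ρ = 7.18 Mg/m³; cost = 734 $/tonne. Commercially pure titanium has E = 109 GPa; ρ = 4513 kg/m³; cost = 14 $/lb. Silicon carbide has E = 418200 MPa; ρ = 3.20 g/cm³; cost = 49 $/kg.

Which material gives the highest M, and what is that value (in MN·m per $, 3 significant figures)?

Putting every candidate on a common basis:
  borosilicate glass: E = 63.89 GPa, ρ = 2243 kg/m³, cost = 6.700 $/kg
  gray cast iron: E = 116.0 GPa, ρ = 7180 kg/m³, cost = 0.7340 $/kg
  commercially pure titanium: E = 109.0 GPa, ρ = 4513 kg/m³, cost = 30.86 $/kg
  silicon carbide: E = 418.2 GPa, ρ = 3200 kg/m³, cost = 49.00 $/kg
  gray cast iron: M = 22.0 MN·m per $
  borosilicate glass: M = 4.25 MN·m per $
  silicon carbide: M = 2.67 MN·m per $
  commercially pure titanium: M = 0.783 MN·m per $
The maximum is for gray cast iron.

gray cast iron, M = 22.0 MN·m per $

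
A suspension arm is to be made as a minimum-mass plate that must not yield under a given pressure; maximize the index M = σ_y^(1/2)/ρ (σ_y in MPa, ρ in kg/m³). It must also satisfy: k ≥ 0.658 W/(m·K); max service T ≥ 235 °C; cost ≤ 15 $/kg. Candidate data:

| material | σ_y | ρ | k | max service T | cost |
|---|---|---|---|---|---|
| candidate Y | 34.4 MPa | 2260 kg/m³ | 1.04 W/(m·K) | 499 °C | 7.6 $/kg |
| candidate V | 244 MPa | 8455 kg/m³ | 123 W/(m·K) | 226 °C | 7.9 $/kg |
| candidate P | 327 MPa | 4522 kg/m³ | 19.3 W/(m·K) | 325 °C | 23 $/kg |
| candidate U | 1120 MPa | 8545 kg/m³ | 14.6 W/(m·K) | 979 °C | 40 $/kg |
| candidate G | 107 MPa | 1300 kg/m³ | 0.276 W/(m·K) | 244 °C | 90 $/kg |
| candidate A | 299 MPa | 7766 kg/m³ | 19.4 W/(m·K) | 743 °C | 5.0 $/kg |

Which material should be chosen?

Screen on constraints: k ≥ 0.658 W/(m·K); max service T ≥ 235 °C; cost ≤ 15 $/kg. Survivors: candidate Y, candidate A.
Computing M directly (units already consistent):
  candidate Y: M = 2.60×10⁻³
  candidate A: M = 2.23×10⁻³
Highest index: candidate Y.

candidate Y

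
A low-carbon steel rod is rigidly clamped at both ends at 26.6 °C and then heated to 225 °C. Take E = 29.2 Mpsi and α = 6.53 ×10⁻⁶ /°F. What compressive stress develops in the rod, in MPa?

E = 29.2 Mpsi = 201.3 GPa.
α = 6.53×10⁻⁶/°F × 9/5 = 11.8×10⁻⁶/K.
ΔT = 198.4 K. Constrained thermal stress σ = E·α·ΔT = 201.3×10³ MPa × 11.8×10⁻⁶ × 198.4 = 469 MPa (compressive).

469 MPa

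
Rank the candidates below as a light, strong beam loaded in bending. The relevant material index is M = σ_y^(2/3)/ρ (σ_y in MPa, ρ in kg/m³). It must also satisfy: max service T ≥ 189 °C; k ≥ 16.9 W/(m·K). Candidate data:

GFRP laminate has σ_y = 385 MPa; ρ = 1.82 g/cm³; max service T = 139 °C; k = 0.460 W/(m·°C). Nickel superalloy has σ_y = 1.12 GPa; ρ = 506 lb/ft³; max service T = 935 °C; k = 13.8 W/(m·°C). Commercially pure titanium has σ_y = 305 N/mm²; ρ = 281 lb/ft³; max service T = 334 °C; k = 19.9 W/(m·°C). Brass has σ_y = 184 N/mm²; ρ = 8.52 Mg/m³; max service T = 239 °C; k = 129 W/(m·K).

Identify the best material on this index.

commercially pure titanium

Screen on constraints: max service T ≥ 189 °C; k ≥ 16.9 W/(m·K). Survivors: commercially pure titanium, brass.
In SI units:
  commercially pure titanium: σ_y = 305.0 MPa, ρ = 4501 kg/m³
  brass: σ_y = 184.0 MPa, ρ = 8520 kg/m³
  commercially pure titanium: M = 10.1×10⁻³
  brass: M = 3.80×10⁻³
Commercially pure titanium ranks first.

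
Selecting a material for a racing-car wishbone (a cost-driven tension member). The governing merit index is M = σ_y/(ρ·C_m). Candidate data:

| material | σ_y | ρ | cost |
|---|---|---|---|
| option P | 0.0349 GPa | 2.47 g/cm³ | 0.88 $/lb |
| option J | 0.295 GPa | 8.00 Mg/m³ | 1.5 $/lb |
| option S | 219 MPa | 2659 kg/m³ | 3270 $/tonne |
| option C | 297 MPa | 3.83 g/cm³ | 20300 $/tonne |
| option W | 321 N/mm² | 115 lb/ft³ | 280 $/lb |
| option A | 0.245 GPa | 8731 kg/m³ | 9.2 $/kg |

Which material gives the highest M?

option S

Putting every candidate on a common basis:
  option P: σ_y = 34.90 MPa, ρ = 2470 kg/m³, cost = 1.940 $/kg
  option J: σ_y = 295.0 MPa, ρ = 8000 kg/m³, cost = 3.307 $/kg
  option S: σ_y = 219.0 MPa, ρ = 2659 kg/m³, cost = 3.270 $/kg
  option C: σ_y = 297.0 MPa, ρ = 3830 kg/m³, cost = 20.30 $/kg
  option W: σ_y = 321.0 MPa, ρ = 1842 kg/m³, cost = 617.3 $/kg
  option A: σ_y = 245.0 MPa, ρ = 8731 kg/m³, cost = 9.200 $/kg
  option S: M = 25.2 kN·m per $
  option J: M = 11.2 kN·m per $
  option P: M = 7.28 kN·m per $
  option C: M = 3.82 kN·m per $
  option A: M = 3.05 kN·m per $
  option W: M = 0.282 kN·m per $
Option S has the largest M.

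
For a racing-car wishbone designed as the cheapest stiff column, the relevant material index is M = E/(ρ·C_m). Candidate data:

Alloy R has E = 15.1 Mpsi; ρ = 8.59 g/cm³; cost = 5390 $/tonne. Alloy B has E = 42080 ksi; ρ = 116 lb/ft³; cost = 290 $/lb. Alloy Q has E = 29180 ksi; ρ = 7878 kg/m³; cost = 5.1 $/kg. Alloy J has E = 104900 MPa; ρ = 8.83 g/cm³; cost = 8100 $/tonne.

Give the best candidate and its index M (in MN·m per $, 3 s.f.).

Normalizing units and computing the index:
  alloy R: E = 104.1 GPa, ρ = 8590 kg/m³, cost = 5.390 $/kg
  alloy B: E = 290.1 GPa, ρ = 1858 kg/m³, cost = 639.3 $/kg
  alloy Q: E = 201.2 GPa, ρ = 7878 kg/m³, cost = 5.100 $/kg
  alloy J: E = 104.9 GPa, ρ = 8830 kg/m³, cost = 8.100 $/kg
  alloy Q: M = 5.01 MN·m per $
  alloy R: M = 2.25 MN·m per $
  alloy J: M = 1.47 MN·m per $
  alloy B: M = 0.244 MN·m per $
Highest index: alloy Q.

alloy Q, M = 5.01 MN·m per $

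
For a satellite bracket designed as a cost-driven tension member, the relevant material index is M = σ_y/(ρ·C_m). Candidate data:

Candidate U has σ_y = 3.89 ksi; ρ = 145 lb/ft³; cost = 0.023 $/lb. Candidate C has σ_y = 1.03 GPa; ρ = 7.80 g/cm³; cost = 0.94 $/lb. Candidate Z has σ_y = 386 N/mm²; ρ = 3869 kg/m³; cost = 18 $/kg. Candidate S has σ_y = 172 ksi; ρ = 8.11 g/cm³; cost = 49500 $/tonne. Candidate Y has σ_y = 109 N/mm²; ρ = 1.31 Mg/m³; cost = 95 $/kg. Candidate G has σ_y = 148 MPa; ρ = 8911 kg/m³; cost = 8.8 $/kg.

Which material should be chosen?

candidate U

After converting to SI:
  candidate U: σ_y = 26.82 MPa, ρ = 2323 kg/m³, cost = 0.05071 $/kg
  candidate C: σ_y = 1030 MPa, ρ = 7800 kg/m³, cost = 2.072 $/kg
  candidate Z: σ_y = 386.0 MPa, ρ = 3869 kg/m³, cost = 18.00 $/kg
  candidate S: σ_y = 1186 MPa, ρ = 8110 kg/m³, cost = 49.50 $/kg
  candidate Y: σ_y = 109.0 MPa, ρ = 1310 kg/m³, cost = 95.00 $/kg
  candidate G: σ_y = 148.0 MPa, ρ = 8911 kg/m³, cost = 8.800 $/kg
  candidate U: M = 228 kN·m per $
  candidate C: M = 63.7 kN·m per $
  candidate Z: M = 5.54 kN·m per $
  candidate S: M = 2.95 kN·m per $
  candidate G: M = 1.89 kN·m per $
  candidate Y: M = 0.876 kN·m per $
Candidate U has the largest M.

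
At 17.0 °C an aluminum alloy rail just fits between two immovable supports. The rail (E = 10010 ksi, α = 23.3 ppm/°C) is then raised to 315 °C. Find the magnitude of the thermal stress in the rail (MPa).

479 MPa

E = 10010 ksi = 69.02 GPa.
ΔT = 298.0 K. Constrained thermal stress σ = E·α·ΔT = 69.02×10³ MPa × 23.3×10⁻⁶ × 298.0 = 479 MPa (compressive).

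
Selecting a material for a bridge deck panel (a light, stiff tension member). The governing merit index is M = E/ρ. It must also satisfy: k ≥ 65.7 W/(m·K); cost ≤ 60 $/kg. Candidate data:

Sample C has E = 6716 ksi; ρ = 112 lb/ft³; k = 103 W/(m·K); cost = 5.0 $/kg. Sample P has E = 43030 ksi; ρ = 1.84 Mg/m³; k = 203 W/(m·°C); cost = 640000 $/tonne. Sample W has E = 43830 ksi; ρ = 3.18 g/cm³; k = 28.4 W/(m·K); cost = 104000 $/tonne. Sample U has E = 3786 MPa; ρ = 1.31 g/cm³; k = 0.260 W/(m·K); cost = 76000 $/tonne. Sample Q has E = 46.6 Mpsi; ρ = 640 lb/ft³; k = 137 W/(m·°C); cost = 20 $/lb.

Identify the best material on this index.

sample Q

Screen on constraints: k ≥ 65.7 W/(m·K); cost ≤ 60 $/kg. Survivors: sample C, sample Q.
Normalizing units and computing the index:
  sample C: E = 46.31 GPa, ρ = 1794 kg/m³
  sample Q: E = 321.3 GPa, ρ = 10250 kg/m³
  sample Q: M = 31.3 MN·m/kg
  sample C: M = 25.8 MN·m/kg
Highest index: sample Q.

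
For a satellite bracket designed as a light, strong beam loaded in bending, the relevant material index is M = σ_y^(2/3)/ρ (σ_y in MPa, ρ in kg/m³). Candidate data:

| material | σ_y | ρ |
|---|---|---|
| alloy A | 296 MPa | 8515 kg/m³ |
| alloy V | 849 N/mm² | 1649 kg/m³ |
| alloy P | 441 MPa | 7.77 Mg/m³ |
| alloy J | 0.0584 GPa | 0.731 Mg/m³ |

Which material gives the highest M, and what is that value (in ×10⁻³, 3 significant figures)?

Normalizing units and computing the index:
  alloy A: σ_y = 296.0 MPa, ρ = 8515 kg/m³
  alloy V: σ_y = 849.0 MPa, ρ = 1649 kg/m³
  alloy P: σ_y = 441.0 MPa, ρ = 7770 kg/m³
  alloy J: σ_y = 58.40 MPa, ρ = 731.0 kg/m³
  alloy V: M = 54.4×10⁻³
  alloy J: M = 20.6×10⁻³
  alloy P: M = 7.46×10⁻³
  alloy A: M = 5.22×10⁻³
Alloy V has the largest M.

alloy V, M = 54.4×10⁻³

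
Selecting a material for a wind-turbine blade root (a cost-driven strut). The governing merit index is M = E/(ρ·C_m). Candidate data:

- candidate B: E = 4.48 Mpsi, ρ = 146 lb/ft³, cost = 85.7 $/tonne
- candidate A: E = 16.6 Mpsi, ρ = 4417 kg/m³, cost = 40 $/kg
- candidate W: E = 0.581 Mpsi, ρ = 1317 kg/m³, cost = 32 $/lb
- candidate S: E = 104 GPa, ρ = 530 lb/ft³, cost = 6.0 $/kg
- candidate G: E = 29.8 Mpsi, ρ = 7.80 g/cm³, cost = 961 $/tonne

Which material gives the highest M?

Normalizing units and computing the index:
  candidate B: E = 30.89 GPa, ρ = 2339 kg/m³, cost = 0.08570 $/kg
  candidate A: E = 114.5 GPa, ρ = 4417 kg/m³, cost = 40.00 $/kg
  candidate W: E = 4.006 GPa, ρ = 1317 kg/m³, cost = 70.55 $/kg
  candidate S: E = 104.0 GPa, ρ = 8490 kg/m³, cost = 6.000 $/kg
  candidate G: E = 205.5 GPa, ρ = 7800 kg/m³, cost = 0.9610 $/kg
  candidate B: M = 154 MN·m per $
  candidate G: M = 27.4 MN·m per $
  candidate S: M = 2.04 MN·m per $
  candidate A: M = 0.648 MN·m per $
  candidate W: M = 0.0431 MN·m per $
Highest index: candidate B.

candidate B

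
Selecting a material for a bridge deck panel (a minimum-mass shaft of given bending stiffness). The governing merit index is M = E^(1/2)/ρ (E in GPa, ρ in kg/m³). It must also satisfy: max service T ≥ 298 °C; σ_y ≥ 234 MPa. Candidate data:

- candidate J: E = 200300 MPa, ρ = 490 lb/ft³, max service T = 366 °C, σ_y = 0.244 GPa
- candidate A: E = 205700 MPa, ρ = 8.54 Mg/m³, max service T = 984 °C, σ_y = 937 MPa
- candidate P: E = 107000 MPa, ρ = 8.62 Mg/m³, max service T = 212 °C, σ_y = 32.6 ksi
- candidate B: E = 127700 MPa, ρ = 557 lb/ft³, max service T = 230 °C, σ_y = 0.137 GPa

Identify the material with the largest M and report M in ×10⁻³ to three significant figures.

Screen on constraints: max service T ≥ 298 °C; σ_y ≥ 234 MPa. Survivors: candidate J, candidate A.
In SI units:
  candidate J: E = 200.3 GPa, ρ = 7849 kg/m³
  candidate A: E = 205.7 GPa, ρ = 8540 kg/m³
  candidate J: M = 1.80×10⁻³
  candidate A: M = 1.68×10⁻³
Candidate J ranks first.

candidate J, M = 1.80×10⁻³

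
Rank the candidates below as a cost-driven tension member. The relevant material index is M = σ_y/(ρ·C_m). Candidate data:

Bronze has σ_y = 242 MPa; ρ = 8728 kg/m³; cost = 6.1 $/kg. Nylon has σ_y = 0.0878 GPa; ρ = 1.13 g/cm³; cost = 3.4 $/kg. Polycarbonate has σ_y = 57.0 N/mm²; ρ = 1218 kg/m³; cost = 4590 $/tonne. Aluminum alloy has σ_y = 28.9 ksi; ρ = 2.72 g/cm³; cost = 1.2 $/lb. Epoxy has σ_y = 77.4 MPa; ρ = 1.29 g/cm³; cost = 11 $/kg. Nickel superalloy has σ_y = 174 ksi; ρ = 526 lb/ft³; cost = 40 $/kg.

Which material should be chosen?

Putting every candidate on a common basis:
  bronze: σ_y = 242.0 MPa, ρ = 8728 kg/m³, cost = 6.100 $/kg
  nylon: σ_y = 87.80 MPa, ρ = 1130 kg/m³, cost = 3.400 $/kg
  polycarbonate: σ_y = 57.00 MPa, ρ = 1218 kg/m³, cost = 4.590 $/kg
  aluminum alloy: σ_y = 199.3 MPa, ρ = 2720 kg/m³, cost = 2.646 $/kg
  epoxy: σ_y = 77.40 MPa, ρ = 1290 kg/m³, cost = 11.00 $/kg
  nickel superalloy: σ_y = 1200 MPa, ρ = 8426 kg/m³, cost = 40.00 $/kg
  aluminum alloy: M = 27.7 kN·m per $
  nylon: M = 22.9 kN·m per $
  polycarbonate: M = 10.2 kN·m per $
  epoxy: M = 5.45 kN·m per $
  bronze: M = 4.55 kN·m per $
  nickel superalloy: M = 3.56 kN·m per $
The maximum is for aluminum alloy.

aluminum alloy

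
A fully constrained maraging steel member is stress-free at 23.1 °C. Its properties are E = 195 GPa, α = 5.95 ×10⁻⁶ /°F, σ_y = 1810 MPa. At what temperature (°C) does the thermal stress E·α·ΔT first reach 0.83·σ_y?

α = 5.95×10⁻⁶/°F × 9/5 = 10.7×10⁻⁶/K.
E·α·ΔT = 1502 MPa ⇒ ΔT = 1502 / (195.0×10³ × 10.7×10⁻⁶) = 719.3 K.
T = 23.1 + 719.3 = 742.4 °C.

742 °C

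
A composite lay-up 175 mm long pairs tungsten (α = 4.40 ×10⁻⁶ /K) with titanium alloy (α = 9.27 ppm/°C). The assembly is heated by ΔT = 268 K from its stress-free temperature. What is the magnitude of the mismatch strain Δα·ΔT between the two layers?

Δα = |4.40 − 9.27|×10⁻⁶/K = 4.87×10⁻⁶/K.
Mismatch strain = Δα·ΔT = 4.87×10⁻⁶ × 268.0 = 1.31×10⁻³.

1.31×10⁻³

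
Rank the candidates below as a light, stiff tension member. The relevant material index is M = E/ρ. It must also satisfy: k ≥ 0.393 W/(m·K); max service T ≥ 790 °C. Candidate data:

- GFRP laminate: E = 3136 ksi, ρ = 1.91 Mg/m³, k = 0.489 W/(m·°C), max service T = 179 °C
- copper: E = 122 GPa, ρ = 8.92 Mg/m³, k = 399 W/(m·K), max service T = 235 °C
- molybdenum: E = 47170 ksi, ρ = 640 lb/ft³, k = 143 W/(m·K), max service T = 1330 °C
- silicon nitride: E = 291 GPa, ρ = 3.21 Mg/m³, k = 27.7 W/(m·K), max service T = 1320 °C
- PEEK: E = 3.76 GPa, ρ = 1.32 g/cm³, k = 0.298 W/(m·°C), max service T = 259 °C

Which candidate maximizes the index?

silicon nitride

Screen on constraints: k ≥ 0.393 W/(m·K); max service T ≥ 790 °C. Survivors: molybdenum, silicon nitride.
Normalizing units and computing the index:
  molybdenum: E = 325.2 GPa, ρ = 10250 kg/m³
  silicon nitride: E = 291.0 GPa, ρ = 3210 kg/m³
  silicon nitride: M = 90.7 MN·m/kg
  molybdenum: M = 31.7 MN·m/kg
Highest index: silicon nitride.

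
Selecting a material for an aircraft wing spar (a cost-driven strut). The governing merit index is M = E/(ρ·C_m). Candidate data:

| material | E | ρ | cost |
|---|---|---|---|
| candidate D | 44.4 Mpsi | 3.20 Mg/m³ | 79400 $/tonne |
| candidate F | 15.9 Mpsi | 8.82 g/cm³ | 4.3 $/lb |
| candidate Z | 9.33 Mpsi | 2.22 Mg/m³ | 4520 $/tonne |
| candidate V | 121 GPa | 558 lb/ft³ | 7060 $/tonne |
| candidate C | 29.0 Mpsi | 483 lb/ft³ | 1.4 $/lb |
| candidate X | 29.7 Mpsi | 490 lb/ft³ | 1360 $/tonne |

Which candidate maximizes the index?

In SI units:
  candidate D: E = 306.1 GPa, ρ = 3200 kg/m³, cost = 79.40 $/kg
  candidate F: E = 109.6 GPa, ρ = 8820 kg/m³, cost = 9.480 $/kg
  candidate Z: E = 64.33 GPa, ρ = 2220 kg/m³, cost = 4.520 $/kg
  candidate V: E = 121.0 GPa, ρ = 8938 kg/m³, cost = 7.060 $/kg
  candidate C: E = 199.9 GPa, ρ = 7737 kg/m³, cost = 3.086 $/kg
  candidate X: E = 204.8 GPa, ρ = 7849 kg/m³, cost = 1.360 $/kg
  candidate X: M = 19.2 MN·m per $
  candidate C: M = 8.37 MN·m per $
  candidate Z: M = 6.41 MN·m per $
  candidate V: M = 1.92 MN·m per $
  candidate F: M = 1.31 MN·m per $
  candidate D: M = 1.20 MN·m per $
Candidate X ranks first.

candidate X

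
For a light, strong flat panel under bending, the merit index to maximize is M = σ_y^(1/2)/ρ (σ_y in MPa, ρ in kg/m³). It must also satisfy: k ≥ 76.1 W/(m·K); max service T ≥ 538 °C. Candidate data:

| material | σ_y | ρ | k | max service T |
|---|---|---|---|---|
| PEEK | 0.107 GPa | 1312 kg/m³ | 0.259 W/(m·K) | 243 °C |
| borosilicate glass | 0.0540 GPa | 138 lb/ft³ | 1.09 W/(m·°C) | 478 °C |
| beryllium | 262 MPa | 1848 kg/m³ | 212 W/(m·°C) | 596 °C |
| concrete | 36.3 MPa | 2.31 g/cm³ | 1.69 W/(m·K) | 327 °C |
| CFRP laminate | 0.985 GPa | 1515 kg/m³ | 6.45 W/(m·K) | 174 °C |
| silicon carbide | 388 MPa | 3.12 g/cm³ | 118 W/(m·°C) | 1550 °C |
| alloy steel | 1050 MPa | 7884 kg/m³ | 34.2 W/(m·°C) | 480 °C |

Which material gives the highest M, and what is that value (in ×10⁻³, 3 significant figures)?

Screen on constraints: k ≥ 76.1 W/(m·K); max service T ≥ 538 °C. Survivors: beryllium, silicon carbide.
After converting to SI:
  beryllium: σ_y = 262.0 MPa, ρ = 1848 kg/m³
  silicon carbide: σ_y = 388.0 MPa, ρ = 3120 kg/m³
  beryllium: M = 8.76×10⁻³
  silicon carbide: M = 6.31×10⁻³
Beryllium ranks first.

beryllium, M = 8.76×10⁻³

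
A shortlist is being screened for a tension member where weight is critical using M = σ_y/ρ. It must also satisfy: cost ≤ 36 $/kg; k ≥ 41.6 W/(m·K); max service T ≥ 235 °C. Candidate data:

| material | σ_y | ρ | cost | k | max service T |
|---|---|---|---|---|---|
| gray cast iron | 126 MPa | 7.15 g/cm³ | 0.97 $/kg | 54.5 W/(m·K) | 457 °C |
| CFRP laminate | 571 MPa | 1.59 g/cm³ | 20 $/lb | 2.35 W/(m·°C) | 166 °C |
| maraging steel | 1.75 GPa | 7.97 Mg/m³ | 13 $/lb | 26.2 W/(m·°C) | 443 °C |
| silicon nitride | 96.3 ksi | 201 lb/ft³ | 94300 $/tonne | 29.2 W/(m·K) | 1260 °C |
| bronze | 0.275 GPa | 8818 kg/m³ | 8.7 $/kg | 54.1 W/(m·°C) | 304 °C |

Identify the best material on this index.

bronze

Screen on constraints: cost ≤ 36 $/kg; k ≥ 41.6 W/(m·K); max service T ≥ 235 °C. Survivors: gray cast iron, bronze.
Convert each candidate to consistent units, then evaluate M:
  gray cast iron: σ_y = 126.0 MPa, ρ = 7150 kg/m³
  bronze: σ_y = 275.0 MPa, ρ = 8818 kg/m³
  bronze: M = 31.2 kN·m/kg
  gray cast iron: M = 17.6 kN·m/kg
Bronze ranks first.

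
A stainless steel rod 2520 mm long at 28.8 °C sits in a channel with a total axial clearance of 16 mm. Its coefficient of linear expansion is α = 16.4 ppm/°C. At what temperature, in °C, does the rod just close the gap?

α·L₀·ΔT = 16.0 mm ⇒ ΔT = 16.0 / (16.4×10⁻⁶ × 2520.0) = 387.1 K.
T = 28.8 + 387.1 = 415.9 °C.

416 °C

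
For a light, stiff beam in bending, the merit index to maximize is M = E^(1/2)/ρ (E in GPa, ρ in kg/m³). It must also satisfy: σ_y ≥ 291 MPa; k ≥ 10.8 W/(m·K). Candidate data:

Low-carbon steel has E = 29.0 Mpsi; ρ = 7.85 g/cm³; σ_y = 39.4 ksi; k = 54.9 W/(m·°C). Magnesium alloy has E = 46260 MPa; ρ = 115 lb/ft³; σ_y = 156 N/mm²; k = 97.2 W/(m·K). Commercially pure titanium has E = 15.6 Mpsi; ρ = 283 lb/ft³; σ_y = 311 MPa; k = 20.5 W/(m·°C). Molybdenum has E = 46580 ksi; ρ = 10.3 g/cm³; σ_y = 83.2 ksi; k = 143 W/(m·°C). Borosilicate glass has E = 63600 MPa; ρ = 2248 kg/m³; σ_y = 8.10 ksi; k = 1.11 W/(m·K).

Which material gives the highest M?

commercially pure titanium

Screen on constraints: σ_y ≥ 291 MPa; k ≥ 10.8 W/(m·K). Survivors: commercially pure titanium, molybdenum.
Putting every candidate on a common basis:
  commercially pure titanium: E = 107.6 GPa, ρ = 4533 kg/m³
  molybdenum: E = 321.2 GPa, ρ = 10300 kg/m³
  commercially pure titanium: M = 2.29×10⁻³
  molybdenum: M = 1.74×10⁻³
Commercially pure titanium has the largest M.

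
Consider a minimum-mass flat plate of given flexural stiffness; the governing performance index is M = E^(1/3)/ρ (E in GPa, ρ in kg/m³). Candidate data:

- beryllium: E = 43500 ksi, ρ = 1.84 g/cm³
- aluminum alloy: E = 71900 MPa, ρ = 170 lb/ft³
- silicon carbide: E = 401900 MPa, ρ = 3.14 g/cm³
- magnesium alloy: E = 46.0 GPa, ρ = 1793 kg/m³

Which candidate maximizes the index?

After converting to SI:
  beryllium: E = 299.9 GPa, ρ = 1840 kg/m³
  aluminum alloy: E = 71.90 GPa, ρ = 2723 kg/m³
  silicon carbide: E = 401.9 GPa, ρ = 3140 kg/m³
  magnesium alloy: E = 46.00 GPa, ρ = 1793 kg/m³
  beryllium: M = 3.64×10⁻³
  silicon carbide: M = 2.35×10⁻³
  magnesium alloy: M = 2.00×10⁻³
  aluminum alloy: M = 1.53×10⁻³
Beryllium ranks first.

beryllium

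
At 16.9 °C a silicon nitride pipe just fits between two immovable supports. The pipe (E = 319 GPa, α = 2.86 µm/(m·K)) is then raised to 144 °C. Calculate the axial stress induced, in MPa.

116 MPa

ΔT = 127.1 K. Constrained thermal stress σ = E·α·ΔT = 319.0×10³ MPa × 2.86×10⁻⁶ × 127.1 = 116 MPa (compressive).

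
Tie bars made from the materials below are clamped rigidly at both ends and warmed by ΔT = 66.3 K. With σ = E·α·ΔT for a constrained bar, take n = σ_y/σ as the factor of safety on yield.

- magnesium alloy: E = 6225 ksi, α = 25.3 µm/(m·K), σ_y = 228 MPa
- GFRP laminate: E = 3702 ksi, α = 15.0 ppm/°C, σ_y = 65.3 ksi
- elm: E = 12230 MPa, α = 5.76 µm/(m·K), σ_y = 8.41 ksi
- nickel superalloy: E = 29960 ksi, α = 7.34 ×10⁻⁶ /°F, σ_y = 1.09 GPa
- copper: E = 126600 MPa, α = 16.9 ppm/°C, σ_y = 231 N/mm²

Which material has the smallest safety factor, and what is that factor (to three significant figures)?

copper, n = 1.63

Converting E to GPa, α to ×10⁻⁶/K, σ_y to MPa, then σ and n for each:
  magnesium alloy: E = 42.92, α = 25.3, σ_y = 228.0 → σ = 72.0 MPa, n = 3.17
  GFRP laminate: E = 25.52, α = 15.0, σ_y = 450.2 → σ = 25.4 MPa, n = 17.7
  elm: E = 12.23, α = 5.76, σ_y = 57.98 → σ = 4.67 MPa, n = 12.4
  nickel superalloy: E = 206.6, α = 13.2, σ_y = 1090 → σ = 181 MPa, n = 6.02
  copper: E = 126.6, α = 16.9, σ_y = 231.0 → σ = 142 MPa, n = 1.63
Copper has the lowest safety factor, n = 1.63.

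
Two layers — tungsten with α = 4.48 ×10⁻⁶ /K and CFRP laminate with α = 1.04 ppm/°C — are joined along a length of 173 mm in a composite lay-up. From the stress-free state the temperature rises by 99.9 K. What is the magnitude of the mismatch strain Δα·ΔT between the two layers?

3.44×10⁻⁴

Δα = |4.48 − 1.04|×10⁻⁶/K = 3.44×10⁻⁶/K.
Mismatch strain = Δα·ΔT = 3.44×10⁻⁶ × 99.9 = 3.44×10⁻⁴.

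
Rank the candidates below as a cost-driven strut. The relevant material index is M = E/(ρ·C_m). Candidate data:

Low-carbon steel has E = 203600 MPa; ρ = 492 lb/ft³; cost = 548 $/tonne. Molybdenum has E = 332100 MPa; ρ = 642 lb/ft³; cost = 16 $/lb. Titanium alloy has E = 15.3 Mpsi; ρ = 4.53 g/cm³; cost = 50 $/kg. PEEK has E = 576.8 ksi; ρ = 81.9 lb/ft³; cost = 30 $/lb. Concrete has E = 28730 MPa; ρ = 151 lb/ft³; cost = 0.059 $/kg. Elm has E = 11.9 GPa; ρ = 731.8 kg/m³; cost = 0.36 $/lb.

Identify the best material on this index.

concrete

In SI units:
  low-carbon steel: E = 203.6 GPa, ρ = 7881 kg/m³, cost = 0.5480 $/kg
  molybdenum: E = 332.1 GPa, ρ = 10280 kg/m³, cost = 35.27 $/kg
  titanium alloy: E = 105.5 GPa, ρ = 4530 kg/m³, cost = 50.00 $/kg
  PEEK: E = 3.977 GPa, ρ = 1312 kg/m³, cost = 66.14 $/kg
  concrete: E = 28.73 GPa, ρ = 2419 kg/m³, cost = 0.05900 $/kg
  elm: E = 11.90 GPa, ρ = 731.8 kg/m³, cost = 0.7937 $/kg
  concrete: M = 201 MN·m per $
  low-carbon steel: M = 47.1 MN·m per $
  elm: M = 20.5 MN·m per $
  molybdenum: M = 0.916 MN·m per $
  titanium alloy: M = 0.466 MN·m per $
  PEEK: M = 0.0458 MN·m per $
Concrete has the largest M.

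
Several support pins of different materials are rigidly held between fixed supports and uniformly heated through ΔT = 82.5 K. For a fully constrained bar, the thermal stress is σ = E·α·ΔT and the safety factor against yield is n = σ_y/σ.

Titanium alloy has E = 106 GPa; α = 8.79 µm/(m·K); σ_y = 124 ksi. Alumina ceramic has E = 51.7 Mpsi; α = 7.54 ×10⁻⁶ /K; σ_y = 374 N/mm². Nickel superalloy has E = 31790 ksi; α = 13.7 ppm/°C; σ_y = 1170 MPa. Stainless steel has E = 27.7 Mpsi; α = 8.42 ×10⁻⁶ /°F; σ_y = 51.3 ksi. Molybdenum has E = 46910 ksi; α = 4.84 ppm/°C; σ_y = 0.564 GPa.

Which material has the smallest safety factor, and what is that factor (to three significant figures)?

stainless steel, n = 1.48

In consistent units (E in GPa, α in ×10⁻⁶/K, σ_y in MPa):
  titanium alloy: E = 106.0, α = 8.79, σ_y = 855.0 → σ = 76.9 MPa, n = 11.1
  alumina ceramic: E = 356.5, α = 7.54, σ_y = 374.0 → σ = 222 MPa, n = 1.69
  nickel superalloy: E = 219.2, α = 13.7, σ_y = 1170 → σ = 248 MPa, n = 4.72
  stainless steel: E = 191.0, α = 15.2, σ_y = 353.7 → σ = 239 MPa, n = 1.48
  molybdenum: E = 323.4, α = 4.84, σ_y = 564.0 → σ = 129 MPa, n = 4.37
The minimum is stainless steel at n = 1.48.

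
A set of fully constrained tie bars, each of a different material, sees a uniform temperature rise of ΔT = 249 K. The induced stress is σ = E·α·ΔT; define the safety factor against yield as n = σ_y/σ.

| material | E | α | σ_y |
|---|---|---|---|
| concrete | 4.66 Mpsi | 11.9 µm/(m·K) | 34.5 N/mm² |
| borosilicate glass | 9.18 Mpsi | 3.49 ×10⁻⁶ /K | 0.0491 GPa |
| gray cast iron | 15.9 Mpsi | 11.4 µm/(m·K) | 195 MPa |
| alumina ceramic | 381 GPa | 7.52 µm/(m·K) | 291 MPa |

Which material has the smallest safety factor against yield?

concrete

Per material, after unit conversion:
  concrete: E = 32.13, α = 11.9, σ_y = 34.50 → σ = 95.2 MPa, n = 0.362
  borosilicate glass: E = 63.29, α = 3.49, σ_y = 49.10 → σ = 55.0 MPa, n = 0.893
  gray cast iron: E = 109.6, α = 11.4, σ_y = 195.0 → σ = 311 MPa, n = 0.627
  alumina ceramic: E = 381.0, α = 7.52, σ_y = 291.0 → σ = 713 MPa, n = 0.408
Smallest n: concrete with n = 0.362.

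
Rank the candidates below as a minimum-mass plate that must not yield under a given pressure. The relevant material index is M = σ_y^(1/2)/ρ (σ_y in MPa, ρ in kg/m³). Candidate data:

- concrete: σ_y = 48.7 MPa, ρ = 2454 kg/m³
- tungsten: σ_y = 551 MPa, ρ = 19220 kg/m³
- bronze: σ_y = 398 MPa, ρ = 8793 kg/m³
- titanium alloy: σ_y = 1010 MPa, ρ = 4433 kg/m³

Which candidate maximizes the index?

Computing M directly (units already consistent):
  titanium alloy: M = 7.17×10⁻³
  concrete: M = 2.84×10⁻³
  bronze: M = 2.27×10⁻³
  tungsten: M = 1.22×10⁻³
Titanium alloy ranks first.

titanium alloy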